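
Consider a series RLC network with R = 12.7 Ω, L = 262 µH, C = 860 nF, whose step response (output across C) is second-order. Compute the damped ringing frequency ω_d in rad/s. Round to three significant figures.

ω_d ≈ 62100 rad/s

For a series RLC circuit (capacitor voltage as output), ω_n = 1/√(LC) = 1/√(262 µH · 860 nF) = 66600 rad/s.
ζ = (R/2)·√(C/L) = (12.7/2)·√(860 nF/262 µH) = 0.364.
The damped frequency ω_d = ω_n√(1−ζ²) = 62100 rad/s.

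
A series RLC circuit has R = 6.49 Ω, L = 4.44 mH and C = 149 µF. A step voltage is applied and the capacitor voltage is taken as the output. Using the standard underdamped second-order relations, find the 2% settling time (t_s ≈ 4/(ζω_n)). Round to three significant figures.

t_s ≈ 0.00547 s

For a series RLC circuit (capacitor voltage as output), ω_n = 1/√(LC) = 1/√(4.44 mH · 149 µF) = 1230 rad/s.
ζ = (R/2)·√(C/L) = (6.49/2)·√(149 µF/4.44 mH) = 0.594.
t_s ≈ 4/(ζω_n) = 0.00547 s.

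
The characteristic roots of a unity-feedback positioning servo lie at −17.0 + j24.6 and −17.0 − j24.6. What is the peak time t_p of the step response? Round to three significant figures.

t_p ≈ 0.128 s

t_p = π/ω_d with ω_d = 24.6 (the imaginary part), so t_p = 0.128 s.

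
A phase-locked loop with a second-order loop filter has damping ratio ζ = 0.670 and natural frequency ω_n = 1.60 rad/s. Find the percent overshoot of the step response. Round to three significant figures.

For an underdamped second-order system, %OS = 100·exp(−πζ/√(1−ζ²)).
πζ/√(1−ζ²) = π·0.670/√(1−0.449) = 2.835, so %OS = 100·e^(−2.835) = 5.87%.

%OS ≈ 5.87%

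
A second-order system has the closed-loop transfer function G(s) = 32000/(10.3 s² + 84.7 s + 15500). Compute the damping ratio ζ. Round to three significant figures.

ζ ≈ 0.106

Dividing through by 10.3: denominator becomes s² + 8.223 s + 1505.
So ω_n = √1505 = 38.8 rad/s and ζ = 8.223/(2·38.8) = 0.106.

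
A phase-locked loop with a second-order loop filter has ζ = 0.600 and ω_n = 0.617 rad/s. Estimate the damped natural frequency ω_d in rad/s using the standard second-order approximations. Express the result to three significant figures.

ω_d = ω_n√(1−ζ²) = 0.617·√0.640 = 0.494 rad/s.

ω_d ≈ 0.494 rad/s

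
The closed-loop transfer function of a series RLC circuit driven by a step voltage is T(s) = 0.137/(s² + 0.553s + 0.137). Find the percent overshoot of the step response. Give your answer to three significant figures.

Matching coefficients with s² + 2ζω_n s + ω_n² gives ω_n² = 0.137 ⇒ ω_n = 0.370 rad/s, and ζ = 0.553/(2ω_n) = 0.747.
%OS = 100·exp(−πζ/√(1−ζ²)) = 2.93%.

%OS ≈ 2.93%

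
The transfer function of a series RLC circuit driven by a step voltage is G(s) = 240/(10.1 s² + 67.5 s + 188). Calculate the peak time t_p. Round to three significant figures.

Dividing through by 10.1: denominator becomes s² + 6.683 s + 18.61.
So ω_n = √18.61 = 4.31 rad/s and ζ = 6.683/(2·4.31) = 0.775.
ω_d = ω_n√(1−ζ²) = 2.73 rad/s. t_p = π/ω_d = 1.15 s.

t_p ≈ 1.15 s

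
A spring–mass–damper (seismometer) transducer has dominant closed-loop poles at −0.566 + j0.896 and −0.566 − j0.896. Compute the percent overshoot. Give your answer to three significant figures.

|pole| = ω_n = √(0.566² + 0.896²) = 1.06 rad/s; ζ = cos θ = σ/ω_n = 0.534.
%OS = 100 e^{−πζ/√(1−ζ²)} with ζ = 0.534 gives 13.7%.

%OS ≈ 13.7%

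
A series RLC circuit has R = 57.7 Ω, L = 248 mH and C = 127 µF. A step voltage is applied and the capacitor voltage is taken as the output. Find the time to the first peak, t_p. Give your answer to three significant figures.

t_p ≈ 0.0233 s

For a series RLC circuit (capacitor voltage as output), ω_n = 1/√(LC) = 1/√(248 mH · 127 µF) = 178 rad/s.
ζ = (R/2)·√(C/L) = (57.7/2)·√(127 µF/248 mH) = 0.653.
ω_d = 178·√(1 − 0.653²) = 135 rad/s. t_p = π/ω_d = 0.0233 s.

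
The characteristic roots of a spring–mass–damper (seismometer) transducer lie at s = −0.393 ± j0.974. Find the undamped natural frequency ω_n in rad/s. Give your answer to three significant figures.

ω_n ≈ 1.05 rad/s

The poles are at −σ ± jω_d with σ = 0.393 and ω_d = 0.974, so ω_n = √(σ²+ω_d²) = 1.05 rad/s and ζ = σ/ω_n = 0.374.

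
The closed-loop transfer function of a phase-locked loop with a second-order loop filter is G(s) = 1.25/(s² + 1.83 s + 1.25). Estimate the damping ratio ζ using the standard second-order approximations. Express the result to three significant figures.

ω_n = √1.25 = 1.12 rad/s; ζ = 1.83/(2·1.12) = 0.818.

ζ ≈ 0.818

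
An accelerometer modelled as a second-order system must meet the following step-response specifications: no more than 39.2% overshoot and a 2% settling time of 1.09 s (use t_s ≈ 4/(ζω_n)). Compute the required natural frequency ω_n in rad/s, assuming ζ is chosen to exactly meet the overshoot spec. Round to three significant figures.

ω_n ≈ 12.8 rad/s

Inverting the overshoot relation: ζ = |ln 0.392|/√(π² + ln²0.392) = 0.286.
From t_s ≈ 4/(ζω_n): ω_n = 4/(ζ·t_s) = 4/(0.286·1.09) = 12.8 rad/s.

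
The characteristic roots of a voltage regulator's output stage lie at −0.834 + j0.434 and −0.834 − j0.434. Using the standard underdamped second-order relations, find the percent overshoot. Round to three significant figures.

%OS ≈ 0.239%

|pole| = ω_n = √(0.834² + 0.434²) = 0.940 rad/s; ζ = cos θ = σ/ω_n = 0.887.
Overshoot: exp(−π·0.887/√(1−0.887²)) = 0.00239, i.e. 0.239%.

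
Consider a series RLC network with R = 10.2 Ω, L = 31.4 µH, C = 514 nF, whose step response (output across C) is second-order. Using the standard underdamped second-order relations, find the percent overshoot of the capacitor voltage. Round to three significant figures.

%OS ≈ 6.69%

For a series RLC circuit (capacitor voltage as output), ω_n = 1/√(LC) = 1/√(31.4 µH · 514 nF) = 249000 rad/s.
ζ = (R/2)·√(C/L) = (10.2/2)·√(514 nF/31.4 µH) = 0.653.
Overshoot: exp(−π·0.653/√(1−0.653²)) = 0.0669, i.e. 6.69%.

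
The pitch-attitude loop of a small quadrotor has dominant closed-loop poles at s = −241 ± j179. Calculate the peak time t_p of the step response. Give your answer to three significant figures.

t_p = π/ω_d with ω_d = 179 (the imaginary part), so t_p = 0.0176 s.

t_p ≈ 0.0176 s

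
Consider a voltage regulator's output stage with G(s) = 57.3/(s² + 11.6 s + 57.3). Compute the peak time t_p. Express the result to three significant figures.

t_p ≈ 0.646 s

Comparing the denominator to s² + 2ζω_n s + ω_n²: ω_n = √57.3 = 7.57 rad/s, and 2ζω_n = 11.6 so ζ = 11.6/(2·7.57) = 0.766.
ω_d = 7.57·√(1 − 0.766²) = 4.86 rad/s. Then t_p = π/ω_d = 0.646 s.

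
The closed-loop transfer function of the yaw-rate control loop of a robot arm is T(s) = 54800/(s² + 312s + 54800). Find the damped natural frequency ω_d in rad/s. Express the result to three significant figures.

Matching coefficients with s² + 2ζω_n s + ω_n² gives ω_n² = 54800 ⇒ ω_n = 234 rad/s, and ζ = 312/(2ω_n) = 0.666.
ω_d = ω_n√(1−ζ²) = 175 rad/s.

ω_d ≈ 175 rad/s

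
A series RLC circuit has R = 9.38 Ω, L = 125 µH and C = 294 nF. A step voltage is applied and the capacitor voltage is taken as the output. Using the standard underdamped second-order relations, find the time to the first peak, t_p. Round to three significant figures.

For a series RLC circuit (capacitor voltage as output), ω_n = 1/√(LC) = 1/√(125 µH · 294 nF) = 165000 rad/s.
ζ = (R/2)·√(C/L) = (9.38/2)·√(294 nF/125 µH) = 0.227.
ω_d = 165000·√(1 − 0.227²) = 161000 rad/s. t_p = π/ω_d = 0.0000196 s.

t_p ≈ 0.0000196 s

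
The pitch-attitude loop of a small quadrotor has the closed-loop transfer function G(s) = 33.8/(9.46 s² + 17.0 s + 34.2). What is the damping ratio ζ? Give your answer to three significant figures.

Dividing through by 9.46: denominator becomes s² + 1.797 s + 3.615.
So ω_n = √3.615 = 1.90 rad/s and ζ = 1.797/(2·1.90) = 0.473.

ζ ≈ 0.473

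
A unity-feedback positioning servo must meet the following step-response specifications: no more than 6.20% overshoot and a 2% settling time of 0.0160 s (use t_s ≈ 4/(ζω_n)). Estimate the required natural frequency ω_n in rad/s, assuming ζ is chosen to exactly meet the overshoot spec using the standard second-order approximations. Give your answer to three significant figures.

From %OS = 100·exp(−πζ/√(1−ζ²)), invert to get ζ = −ln(OS)/√(π² + ln²(OS)) with OS = 0.0620.
−ln 0.0620 = 2.781, so ζ = 2.781/√(π² + 7.732) = 0.663.
Then ω_n = 4/(ζ t_s) = 4/(0.663 × 0.0160) = 377 rad/s.

ω_n ≈ 377 rad/s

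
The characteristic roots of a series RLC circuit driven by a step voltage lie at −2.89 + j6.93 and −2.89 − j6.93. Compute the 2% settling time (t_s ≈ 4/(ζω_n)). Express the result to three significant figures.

For poles at −σ ± jω_d, ζω_n = σ = 2.89, so t_s ≈ 4/σ = 1.38 s.

t_s ≈ 1.38 s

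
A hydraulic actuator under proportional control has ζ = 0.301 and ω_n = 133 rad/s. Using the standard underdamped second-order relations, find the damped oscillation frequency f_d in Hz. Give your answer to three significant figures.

f_d ≈ 20.2 Hz

ω_d = ω_n√(1−ζ²) = 133·√0.909 = 127 rad/s.
f_d = ω_d/(2π) = 20.2 Hz.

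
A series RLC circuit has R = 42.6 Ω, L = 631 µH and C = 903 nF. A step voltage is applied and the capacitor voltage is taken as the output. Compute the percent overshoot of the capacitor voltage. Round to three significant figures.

%OS ≈ 1.39%

For a series RLC circuit (capacitor voltage as output), ω_n = 1/√(LC) = 1/√(631 µH · 903 nF) = 41900 rad/s.
ζ = (R/2)·√(C/L) = (42.6/2)·√(903 nF/631 µH) = 0.806.
%OS = 100 e^{−πζ/√(1−ζ²)} with ζ = 0.806 gives 1.39%.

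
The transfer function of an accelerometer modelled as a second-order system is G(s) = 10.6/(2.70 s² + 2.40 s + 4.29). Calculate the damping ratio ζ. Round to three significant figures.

ζ ≈ 0.353

Dividing through by 2.70: denominator becomes s² + 0.8889 s + 1.589.
So ω_n = √1.589 = 1.26 rad/s and ζ = 0.8889/(2·1.26) = 0.353.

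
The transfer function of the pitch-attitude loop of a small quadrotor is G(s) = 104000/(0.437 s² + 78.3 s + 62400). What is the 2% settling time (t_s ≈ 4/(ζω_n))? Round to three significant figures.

Dividing through by 0.437: denominator becomes s² + 179.2 s + 142800.
So ω_n = √142800 = 378 rad/s and ζ = 179.2/(2·378) = 0.237.
t_s ≈ 4/(ζω_n) = 0.0446 s.

t_s ≈ 0.0446 s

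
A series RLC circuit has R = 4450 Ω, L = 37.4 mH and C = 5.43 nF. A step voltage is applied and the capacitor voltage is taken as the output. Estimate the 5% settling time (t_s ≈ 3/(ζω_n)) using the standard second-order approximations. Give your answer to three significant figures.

For a series RLC circuit (capacitor voltage as output), ω_n = 1/√(LC) = 1/√(37.4 mH · 5.43 nF) = 70200 rad/s.
ζ = (R/2)·√(C/L) = (4450/2)·√(5.43 nF/37.4 mH) = 0.848.
t_s ≈ 3/(ζω_n) = 0.0000504 s.

t_s ≈ 0.0000504 s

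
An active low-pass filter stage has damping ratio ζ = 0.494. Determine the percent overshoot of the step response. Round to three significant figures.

%OS ≈ 16.8%

For an underdamped second-order system, %OS = 100·exp(−πζ/√(1−ζ²)).
πζ/√(1−ζ²) = π·0.494/√(1−0.244) = 1.785, so %OS = 100·e^(−1.785) = 16.8%.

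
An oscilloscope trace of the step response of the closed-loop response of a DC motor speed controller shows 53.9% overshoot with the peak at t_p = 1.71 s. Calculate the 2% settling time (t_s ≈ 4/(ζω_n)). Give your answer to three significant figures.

From the overshoot, ζ = −ln(OS)/√(π²+ln²(OS)) = 0.193.
From t_p = π/ω_d, ω_d = π/1.71 = 1.84 rad/s, so ω_n = ω_d/√(1−ζ²) = 1.87 rad/s.
t_s ≈ 4/(ζω_n) = 4/(0.193·1.87) = 11.1 s.

t_s ≈ 11.1 s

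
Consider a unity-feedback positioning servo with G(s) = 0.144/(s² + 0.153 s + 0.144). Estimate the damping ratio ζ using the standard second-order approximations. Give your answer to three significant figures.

ζ ≈ 0.202

ω_n = √0.144 = 0.379 rad/s; ζ = 0.153/(2·0.379) = 0.202.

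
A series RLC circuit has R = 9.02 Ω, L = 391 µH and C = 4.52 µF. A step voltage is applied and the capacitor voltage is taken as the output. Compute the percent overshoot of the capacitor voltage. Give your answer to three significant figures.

%OS ≈ 17.5%

For a series RLC circuit (capacitor voltage as output), ω_n = 1/√(LC) = 1/√(391 µH · 4.52 µF) = 23800 rad/s.
ζ = (R/2)·√(C/L) = (9.02/2)·√(4.52 µF/391 µH) = 0.485.
%OS = 100 e^{−πζ/√(1−ζ²)} with ζ = 0.485 gives 17.5%.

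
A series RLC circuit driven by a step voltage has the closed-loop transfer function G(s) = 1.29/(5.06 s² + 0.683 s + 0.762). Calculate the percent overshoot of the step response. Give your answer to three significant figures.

%OS ≈ 57.4%

Dividing through by 5.06: denominator becomes s² + 0.1350 s + 0.1506.
So ω_n = √0.1506 = 0.388 rad/s and ζ = 0.1350/(2·0.388) = 0.174.
%OS = 100 e^{−πζ/√(1−ζ²)} with ζ = 0.174 gives 57.4%.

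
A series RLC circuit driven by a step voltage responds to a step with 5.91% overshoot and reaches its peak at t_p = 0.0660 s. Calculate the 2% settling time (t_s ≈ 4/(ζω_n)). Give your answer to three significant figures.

t_s ≈ 0.0933 s

The overshoot fixes ζ = −ln(OS)/√(π²+ln²(OS)) = 0.669.
From t_p = π/ω_d, ω_d = π/0.0660 = 47.6 rad/s, so ω_n = ω_d/√(1−ζ²) = 64.1 rad/s.
t_s ≈ 4/(ζω_n) = 4/(0.669·64.1) = 0.0933 s.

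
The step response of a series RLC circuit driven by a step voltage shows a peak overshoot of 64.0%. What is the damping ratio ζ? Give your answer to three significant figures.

From %OS = 100·exp(−πζ/√(1−ζ²)), invert to get ζ = −ln(OS)/√(π² + ln²(OS)) with OS = 0.640.
−ln 0.640 = 0.4463, so ζ = 0.4463/√(π² + 0.1992) = 0.141.

ζ ≈ 0.141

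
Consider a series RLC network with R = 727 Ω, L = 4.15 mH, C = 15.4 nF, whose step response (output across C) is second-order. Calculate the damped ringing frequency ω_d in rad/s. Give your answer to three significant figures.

For a series RLC circuit (capacitor voltage as output), ω_n = 1/√(LC) = 1/√(4.15 mH · 15.4 nF) = 125000 rad/s.
ζ = (R/2)·√(C/L) = (727/2)·√(15.4 nF/4.15 mH) = 0.700.
ω_d = 125000·√(1 − 0.700²) = 89300 rad/s.

ω_d ≈ 89300 rad/s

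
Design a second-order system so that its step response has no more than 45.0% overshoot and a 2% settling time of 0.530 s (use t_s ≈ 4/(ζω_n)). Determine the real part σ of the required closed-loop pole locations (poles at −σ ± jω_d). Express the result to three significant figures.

The settling-time spec alone fixes σ = ζω_n = 4/t_s = 4/0.530 = 7.55.
(Overshoot then fixes ζ = 0.246 and hence ω_d = σ·√(1−ζ²)/ζ = 29.7 rad/s.)

σ ≈ 7.55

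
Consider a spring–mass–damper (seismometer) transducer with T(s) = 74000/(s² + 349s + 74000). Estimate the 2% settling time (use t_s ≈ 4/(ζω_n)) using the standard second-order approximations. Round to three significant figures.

Matching coefficients with s² + 2ζω_n s + ω_n² gives ω_n² = 74000 ⇒ ω_n = 272 rad/s, and ζ = 349/(2ω_n) = 0.641.
t_s ≈ 4/(ζω_n) = 4/(0.641·272) = 0.0229 s.

t_s ≈ 0.0229 s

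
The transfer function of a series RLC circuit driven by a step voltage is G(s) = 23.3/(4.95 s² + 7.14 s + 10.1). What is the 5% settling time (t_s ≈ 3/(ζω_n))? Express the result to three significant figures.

Dividing through by 4.95: denominator becomes s² + 1.442 s + 2.040.
So ω_n = √2.040 = 1.43 rad/s and ζ = 1.442/(2·1.43) = 0.505.
t_s ≈ 3/(ζω_n) = 4.16 s.

t_s ≈ 4.16 s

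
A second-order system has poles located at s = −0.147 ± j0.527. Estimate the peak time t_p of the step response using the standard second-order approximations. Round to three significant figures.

t_p = π/ω_d with ω_d = 0.527 (the imaginary part), so t_p = 5.96 s.

t_p ≈ 5.96 s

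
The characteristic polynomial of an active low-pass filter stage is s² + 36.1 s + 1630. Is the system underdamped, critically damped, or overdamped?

underdamped

a² − 4b = 36.1² − 4·1630 < 0 (complex roots); the system is underdamped.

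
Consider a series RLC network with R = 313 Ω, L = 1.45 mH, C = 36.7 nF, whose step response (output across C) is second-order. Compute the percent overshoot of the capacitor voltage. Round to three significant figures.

%OS ≈ 1.81%

For a series RLC circuit (capacitor voltage as output), ω_n = 1/√(LC) = 1/√(1.45 mH · 36.7 nF) = 137000 rad/s.
ζ = (R/2)·√(C/L) = (313/2)·√(36.7 nF/1.45 mH) = 0.787.
%OS = 100 e^{−πζ/√(1−ζ²)} with ζ = 0.787 gives 1.81%.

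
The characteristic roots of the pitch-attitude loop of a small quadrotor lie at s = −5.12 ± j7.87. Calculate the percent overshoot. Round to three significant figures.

%OS ≈ 13.0%

With σ = 5.12, ω_d = 7.87: ω_n = √(σ²+ω_d²) = 9.39 rad/s, ζ = σ/ω_n = 0.545.
%OS = 100·exp(−πζ/√(1−ζ²)) = 13.0%.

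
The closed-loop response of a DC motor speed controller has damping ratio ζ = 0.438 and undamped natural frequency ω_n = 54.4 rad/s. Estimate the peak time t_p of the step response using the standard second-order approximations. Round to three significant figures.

t_p ≈ 0.0642 s

The damped frequency is ω_d = ω_n√(1−ζ²) = 54.4·√(1−0.192) = 48.9 rad/s.
Peak time t_p = π/ω_d = π/48.9 = 0.0642 s.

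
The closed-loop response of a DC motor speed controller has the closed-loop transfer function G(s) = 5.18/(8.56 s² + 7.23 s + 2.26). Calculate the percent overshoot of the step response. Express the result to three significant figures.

Dividing through by 8.56: denominator becomes s² + 0.8446 s + 0.2640.
So ω_n = √0.2640 = 0.514 rad/s and ζ = 0.8446/(2·0.514) = 0.822.
%OS = 100 e^{−πζ/√(1−ζ²)} with ζ = 0.822 gives 1.08%.

%OS ≈ 1.08%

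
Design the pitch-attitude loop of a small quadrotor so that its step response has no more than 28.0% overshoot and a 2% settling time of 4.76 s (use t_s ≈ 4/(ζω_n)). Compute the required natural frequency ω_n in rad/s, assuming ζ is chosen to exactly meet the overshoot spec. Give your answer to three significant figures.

ω_n ≈ 2.24 rad/s

From %OS = 100·exp(−πζ/√(1−ζ²)), invert to get ζ = −ln(OS)/√(π² + ln²(OS)) with OS = 0.280.
−ln 0.280 = 1.273, so ζ = 1.273/√(π² + 1.620) = 0.376.
Then ω_n = 4/(ζ t_s) = 4/(0.376 × 4.76) = 2.24 rad/s.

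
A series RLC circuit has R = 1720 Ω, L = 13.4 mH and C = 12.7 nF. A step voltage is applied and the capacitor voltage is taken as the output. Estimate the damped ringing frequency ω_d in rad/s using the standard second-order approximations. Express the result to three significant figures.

For a series RLC circuit (capacitor voltage as output), ω_n = 1/√(LC) = 1/√(13.4 mH · 12.7 nF) = 76700 rad/s.
ζ = (R/2)·√(C/L) = (1720/2)·√(12.7 nF/13.4 mH) = 0.837.
ω_d = ω_n√(1−ζ²) = 41900 rad/s.

ω_d ≈ 41900 rad/s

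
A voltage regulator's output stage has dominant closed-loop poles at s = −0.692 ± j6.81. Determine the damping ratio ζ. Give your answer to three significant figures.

ζ ≈ 0.101

With σ = 0.692, ω_d = 6.81: ω_n = √(σ²+ω_d²) = 6.85 rad/s, ζ = σ/ω_n = 0.101.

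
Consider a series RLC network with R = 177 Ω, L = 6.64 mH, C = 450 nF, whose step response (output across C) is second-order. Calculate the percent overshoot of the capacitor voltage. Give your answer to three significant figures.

For a series RLC circuit (capacitor voltage as output), ω_n = 1/√(LC) = 1/√(6.64 mH · 450 nF) = 18300 rad/s.
ζ = (R/2)·√(C/L) = (177/2)·√(450 nF/6.64 mH) = 0.729.
%OS = 100·exp(−πζ/√(1−ζ²)) = 3.54%.

%OS ≈ 3.54%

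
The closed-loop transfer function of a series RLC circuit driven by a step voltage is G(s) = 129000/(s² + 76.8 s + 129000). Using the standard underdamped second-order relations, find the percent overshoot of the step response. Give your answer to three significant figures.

%OS ≈ 71.3%

ω_n = √129000 = 359 rad/s; ζ = 76.8/(2·359) = 0.107.
%OS = 100 e^{−πζ/√(1−ζ²)} with ζ = 0.107 gives 71.3%.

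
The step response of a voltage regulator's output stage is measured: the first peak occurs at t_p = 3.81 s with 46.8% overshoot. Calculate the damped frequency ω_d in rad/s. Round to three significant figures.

ω_d ≈ 0.825 rad/s

t_p = π/ω_d, so ω_d = π/3.81 = 0.825 rad/s.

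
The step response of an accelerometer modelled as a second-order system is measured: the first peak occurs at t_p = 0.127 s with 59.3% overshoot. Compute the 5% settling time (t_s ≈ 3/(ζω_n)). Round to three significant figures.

t_s ≈ 0.729 s

The overshoot fixes ζ = −ln(OS)/√(π²+ln²(OS)) = 0.164.
From t_p = π/ω_d, ω_d = π/0.127 = 24.7 rad/s, so ω_n = ω_d/√(1−ζ²) = 25.1 rad/s.
t_s ≈ 3/(ζω_n) = 3/(0.164·25.1) = 0.729 s.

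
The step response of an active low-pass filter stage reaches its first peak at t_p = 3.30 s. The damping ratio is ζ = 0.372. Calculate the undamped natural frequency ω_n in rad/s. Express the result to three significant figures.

ω_n ≈ 1.03 rad/s

Peak time t_p = π/ω_d, so ω_d = π/t_p = π/3.30 = 0.952 rad/s.
ω_n = ω_d/√(1−ζ²) = 0.952/√0.862 = 1.03 rad/s.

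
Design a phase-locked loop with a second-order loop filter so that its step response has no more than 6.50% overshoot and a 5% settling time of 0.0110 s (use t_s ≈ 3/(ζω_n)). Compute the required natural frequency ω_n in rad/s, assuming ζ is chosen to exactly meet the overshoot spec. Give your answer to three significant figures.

ω_n ≈ 415 rad/s

From %OS = 100·exp(−πζ/√(1−ζ²)), invert to get ζ = −ln(OS)/√(π² + ln²(OS)) with OS = 0.0650.
−ln 0.0650 = 2.733, so ζ = 2.733/√(π² + 7.471) = 0.656.
From t_s ≈ 3/(ζω_n): ω_n = 3/(ζ·t_s) = 3/(0.656·0.0110) = 415 rad/s.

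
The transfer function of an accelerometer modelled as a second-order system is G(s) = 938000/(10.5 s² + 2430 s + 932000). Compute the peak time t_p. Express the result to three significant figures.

t_p ≈ 0.0114 s

Dividing through by 10.5: denominator becomes s² + 231.4 s + 88760.
So ω_n = √88760 = 298 rad/s and ζ = 231.4/(2·298) = 0.388.
ω_d = 298·√(1 − 0.388²) = 275 rad/s. t_p = π/ω_d = 0.0114 s.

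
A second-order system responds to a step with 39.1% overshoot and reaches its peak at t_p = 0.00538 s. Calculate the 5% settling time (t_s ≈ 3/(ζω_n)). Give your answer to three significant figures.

t_s ≈ 0.0172 s

From the overshoot, ζ = −ln(OS)/√(π²+ln²(OS)) = 0.286.
t_p = π/ω_d ⇒ ω_d = 584 rad/s; then ω_n = ω_d/√(1−ζ²) = 609 rad/s.
t_s ≈ 3/(ζω_n) = 3/(0.286·609) = 0.0172 s.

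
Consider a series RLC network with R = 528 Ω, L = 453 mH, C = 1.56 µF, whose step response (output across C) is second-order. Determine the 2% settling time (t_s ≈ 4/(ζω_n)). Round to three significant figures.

For a series RLC circuit (capacitor voltage as output), ω_n = 1/√(LC) = 1/√(453 mH · 1.56 µF) = 1190 rad/s.
ζ = (R/2)·√(C/L) = (528/2)·√(1.56 µF/453 mH) = 0.490.
t_s ≈ 4/(ζω_n) = 0.00686 s.

t_s ≈ 0.00686 s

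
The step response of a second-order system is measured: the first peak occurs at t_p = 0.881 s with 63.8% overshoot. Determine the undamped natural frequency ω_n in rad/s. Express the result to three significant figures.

ω_n ≈ 3.60 rad/s

ζ from %OS: ζ = |ln 0.638|/√(π²+ln²0.638) = 0.142.
From t_p = π/ω_d, ω_d = π/0.881 = 3.57 rad/s, so ω_n = ω_d/√(1−ζ²) = 3.60 rad/s.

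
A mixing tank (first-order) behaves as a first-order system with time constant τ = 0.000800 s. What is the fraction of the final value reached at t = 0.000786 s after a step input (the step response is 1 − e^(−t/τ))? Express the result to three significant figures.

y/y_∞ ≈ 0.626

y(t)/y_∞ = 1 − e^(−t/τ) = 1 − e^(−0.000786/0.000800) = 1 − e^(−0.982) = 0.626.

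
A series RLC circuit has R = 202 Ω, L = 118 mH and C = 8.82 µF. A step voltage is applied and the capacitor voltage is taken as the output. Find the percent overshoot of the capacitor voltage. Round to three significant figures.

For a series RLC circuit (capacitor voltage as output), ω_n = 1/√(LC) = 1/√(118 mH · 8.82 µF) = 980 rad/s.
ζ = (R/2)·√(C/L) = (202/2)·√(8.82 µF/118 mH) = 0.873.
%OS = 100 e^{−πζ/√(1−ζ²)} with ζ = 0.873 gives 0.359%.

%OS ≈ 0.359%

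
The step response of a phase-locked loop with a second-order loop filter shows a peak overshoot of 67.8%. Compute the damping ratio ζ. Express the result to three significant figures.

ζ = −ln(OS)/√(π² + (ln OS)²). With OS = 0.678, ln OS = −0.3886 and ζ = 0.3886/3.166 = 0.123.

ζ ≈ 0.123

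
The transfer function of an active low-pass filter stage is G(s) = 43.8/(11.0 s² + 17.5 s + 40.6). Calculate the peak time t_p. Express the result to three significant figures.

t_p ≈ 1.80 s

Dividing through by 11.0: denominator becomes s² + 1.591 s + 3.691.
So ω_n = √3.691 = 1.92 rad/s and ζ = 1.591/(2·1.92) = 0.414.
ω_d = 1.92·√(1 − 0.414²) = 1.75 rad/s. t_p = π/ω_d = 1.80 s.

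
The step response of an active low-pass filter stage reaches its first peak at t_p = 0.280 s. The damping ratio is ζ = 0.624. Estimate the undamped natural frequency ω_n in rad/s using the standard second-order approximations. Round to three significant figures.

Peak time t_p = π/ω_d, so ω_d = π/t_p = π/0.280 = 11.2 rad/s.
ω_n = ω_d/√(1−ζ²) = 11.2/√0.611 = 14.4 rad/s.

ω_n ≈ 14.4 rad/s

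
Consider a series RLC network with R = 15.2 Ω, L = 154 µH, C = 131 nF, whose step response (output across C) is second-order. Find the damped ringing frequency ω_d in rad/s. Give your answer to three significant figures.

ω_d ≈ 217000 rad/s

For a series RLC circuit (capacitor voltage as output), ω_n = 1/√(LC) = 1/√(154 µH · 131 nF) = 223000 rad/s.
ζ = (R/2)·√(C/L) = (15.2/2)·√(131 nF/154 µH) = 0.222.
The damped frequency ω_d = ω_n√(1−ζ²) = 217000 rad/s.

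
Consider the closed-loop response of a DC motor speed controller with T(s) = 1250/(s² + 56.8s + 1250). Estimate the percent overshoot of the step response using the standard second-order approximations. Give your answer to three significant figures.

%OS ≈ 1.45%

Matching coefficients with s² + 2ζω_n s + ω_n² gives ω_n² = 1250 ⇒ ω_n = 35.4 rad/s, and ζ = 56.8/(2ω_n) = 0.803.
%OS = 100 e^{−πζ/√(1−ζ²)} with ζ = 0.803 gives 1.45%.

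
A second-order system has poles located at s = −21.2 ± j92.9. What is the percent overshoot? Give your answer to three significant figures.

The poles are at −σ ± jω_d with σ = 21.2 and ω_d = 92.9, so ω_n = √(σ²+ω_d²) = 95.3 rad/s and ζ = σ/ω_n = 0.222.
%OS = 100·exp(−πζ/√(1−ζ²)) = 48.8%.

%OS ≈ 48.8%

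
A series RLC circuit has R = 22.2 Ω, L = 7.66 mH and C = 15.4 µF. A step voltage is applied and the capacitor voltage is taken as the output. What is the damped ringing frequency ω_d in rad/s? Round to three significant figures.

ω_d ≈ 2530 rad/s

For a series RLC circuit (capacitor voltage as output), ω_n = 1/√(LC) = 1/√(7.66 mH · 15.4 µF) = 2910 rad/s.
ζ = (R/2)·√(C/L) = (22.2/2)·√(15.4 µF/7.66 mH) = 0.498.
The damped frequency ω_d = ω_n√(1−ζ²) = 2530 rad/s.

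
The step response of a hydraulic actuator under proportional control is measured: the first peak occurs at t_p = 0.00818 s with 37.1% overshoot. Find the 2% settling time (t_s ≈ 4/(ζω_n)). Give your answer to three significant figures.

From the overshoot, ζ = −ln(OS)/√(π²+ln²(OS)) = 0.301.
From t_p = π/ω_d, ω_d = π/0.00818 = 384 rad/s, so ω_n = ω_d/√(1−ζ²) = 403 rad/s.
t_s ≈ 4/(ζω_n) = 4/(0.301·403) = 0.0330 s.

t_s ≈ 0.0330 s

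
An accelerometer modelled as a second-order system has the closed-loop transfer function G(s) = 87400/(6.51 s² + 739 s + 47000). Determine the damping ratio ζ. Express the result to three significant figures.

Dividing through by 6.51: denominator becomes s² + 113.5 s + 7220.
So ω_n = √7220 = 85.0 rad/s and ζ = 113.5/(2·85.0) = 0.668.

ζ ≈ 0.668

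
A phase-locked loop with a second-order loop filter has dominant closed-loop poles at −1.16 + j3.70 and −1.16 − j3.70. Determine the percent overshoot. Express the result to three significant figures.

With σ = 1.16, ω_d = 3.70: ω_n = √(σ²+ω_d²) = 3.88 rad/s, ζ = σ/ω_n = 0.299.
%OS = 100 e^{−πζ/√(1−ζ²)} with ζ = 0.299 gives 37.3%.

%OS ≈ 37.3%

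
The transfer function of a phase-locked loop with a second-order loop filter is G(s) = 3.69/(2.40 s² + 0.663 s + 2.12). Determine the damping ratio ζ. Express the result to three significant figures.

ζ ≈ 0.147

Dividing through by 2.40: denominator becomes s² + 0.2763 s + 0.8833.
So ω_n = √0.8833 = 0.940 rad/s and ζ = 0.2763/(2·0.940) = 0.147.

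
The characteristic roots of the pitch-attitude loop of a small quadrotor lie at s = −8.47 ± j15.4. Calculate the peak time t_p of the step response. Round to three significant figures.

t_p = π/ω_d with ω_d = 15.4 (the imaginary part), so t_p = 0.204 s.

t_p ≈ 0.204 s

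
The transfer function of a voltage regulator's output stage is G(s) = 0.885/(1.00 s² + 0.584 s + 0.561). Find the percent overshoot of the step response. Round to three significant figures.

%OS ≈ 26.4%

Dividing through by 1.00: denominator becomes s² + 0.5840 s + 0.5610.
So ω_n = √0.5610 = 0.749 rad/s and ζ = 0.5840/(2·0.749) = 0.390.
Overshoot: exp(−π·0.390/√(1−0.390²)) = 0.264, i.e. 26.4%.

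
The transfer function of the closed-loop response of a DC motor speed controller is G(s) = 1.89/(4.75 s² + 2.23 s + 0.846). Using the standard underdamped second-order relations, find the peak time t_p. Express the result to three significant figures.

t_p ≈ 8.96 s

Dividing through by 4.75: denominator becomes s² + 0.4695 s + 0.1781.
So ω_n = √0.1781 = 0.422 rad/s and ζ = 0.4695/(2·0.422) = 0.556.
The damped frequency ω_d = ω_n√(1−ζ²) = 0.351 rad/s. t_p = π/ω_d = 8.96 s.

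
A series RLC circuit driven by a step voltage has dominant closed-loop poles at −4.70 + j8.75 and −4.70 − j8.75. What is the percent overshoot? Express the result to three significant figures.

%OS ≈ 18.5%

|pole| = ω_n = √(4.70² + 8.75²) = 9.93 rad/s; ζ = cos θ = σ/ω_n = 0.473.
Overshoot: exp(−π·0.473/√(1−0.473²)) = 0.185, i.e. 18.5%.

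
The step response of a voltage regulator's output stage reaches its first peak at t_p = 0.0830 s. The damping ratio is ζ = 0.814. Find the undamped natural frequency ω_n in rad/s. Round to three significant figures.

ω_n ≈ 65.2 rad/s

Peak time t_p = π/ω_d, so ω_d = π/t_p = π/0.0830 = 37.9 rad/s.
ω_n = ω_d/√(1−ζ²) = 37.9/√0.337 = 65.2 rad/s.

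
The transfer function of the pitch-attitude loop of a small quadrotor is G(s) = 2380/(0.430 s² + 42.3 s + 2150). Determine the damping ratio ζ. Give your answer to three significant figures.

ζ ≈ 0.696

Dividing through by 0.430: denominator becomes s² + 98.37 s + 5000.
So ω_n = √5000 = 70.7 rad/s and ζ = 98.37/(2·70.7) = 0.696.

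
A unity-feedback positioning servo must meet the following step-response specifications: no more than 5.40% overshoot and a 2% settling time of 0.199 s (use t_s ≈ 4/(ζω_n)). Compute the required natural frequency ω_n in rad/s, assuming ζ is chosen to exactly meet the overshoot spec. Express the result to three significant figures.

ω_n ≈ 29.5 rad/s

From %OS = 100·exp(−πζ/√(1−ζ²)), invert to get ζ = −ln(OS)/√(π² + ln²(OS)) with OS = 0.0540.
−ln 0.0540 = 2.919, so ζ = 2.919/√(π² + 8.519) = 0.681.
Then ω_n = 4/(ζ t_s) = 4/(0.681 × 0.199) = 29.5 rad/s.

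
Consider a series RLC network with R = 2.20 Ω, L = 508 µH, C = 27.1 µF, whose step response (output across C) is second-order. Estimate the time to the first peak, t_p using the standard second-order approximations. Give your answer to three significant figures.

t_p ≈ 0.000381 s

For a series RLC circuit (capacitor voltage as output), ω_n = 1/√(LC) = 1/√(508 µH · 27.1 µF) = 8520 rad/s.
ζ = (R/2)·√(C/L) = (2.20/2)·√(27.1 µF/508 µH) = 0.254.
ω_d = 8520·√(1 − 0.254²) = 8240 rad/s. t_p = π/ω_d = 0.000381 s.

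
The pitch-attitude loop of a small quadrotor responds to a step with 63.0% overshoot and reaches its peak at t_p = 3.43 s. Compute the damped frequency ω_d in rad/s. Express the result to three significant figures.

t_p = π/ω_d, so ω_d = π/3.43 = 0.916 rad/s.

ω_d ≈ 0.916 rad/s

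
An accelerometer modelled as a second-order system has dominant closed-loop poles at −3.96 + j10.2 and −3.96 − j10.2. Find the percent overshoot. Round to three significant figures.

%OS ≈ 29.5%

|pole| = ω_n = √(3.96² + 10.2²) = 10.9 rad/s; ζ = cos θ = σ/ω_n = 0.362.
%OS = 100·exp(−πζ/√(1−ζ²)) = 29.5%.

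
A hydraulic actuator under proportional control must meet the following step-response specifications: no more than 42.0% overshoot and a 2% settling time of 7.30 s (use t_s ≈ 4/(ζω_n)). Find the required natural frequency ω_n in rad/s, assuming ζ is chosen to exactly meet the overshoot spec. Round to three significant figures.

ω_n ≈ 2.06 rad/s

From %OS = 100·exp(−πζ/√(1−ζ²)), invert to get ζ = −ln(OS)/√(π² + ln²(OS)) with OS = 0.420.
−ln 0.420 = 0.8675, so ζ = 0.8675/√(π² + 0.7526) = 0.266.
From t_s ≈ 4/(ζω_n): ω_n = 4/(ζ·t_s) = 4/(0.266·7.30) = 2.06 rad/s.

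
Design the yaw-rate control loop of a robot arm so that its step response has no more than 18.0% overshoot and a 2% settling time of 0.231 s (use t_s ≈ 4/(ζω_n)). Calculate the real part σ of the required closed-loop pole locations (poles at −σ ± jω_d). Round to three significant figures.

σ ≈ 17.3

The settling-time spec alone fixes σ = ζω_n = 4/t_s = 4/0.231 = 17.3.
(Overshoot then fixes ζ = 0.479 and hence ω_d = σ·√(1−ζ²)/ζ = 31.7 rad/s.)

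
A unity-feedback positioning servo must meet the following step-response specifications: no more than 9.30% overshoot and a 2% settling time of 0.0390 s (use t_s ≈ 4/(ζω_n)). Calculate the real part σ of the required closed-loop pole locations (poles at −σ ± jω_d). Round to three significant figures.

σ ≈ 103

The settling-time spec alone fixes σ = ζω_n = 4/t_s = 4/0.0390 = 103.
(Overshoot then fixes ζ = 0.603 and hence ω_d = σ·√(1−ζ²)/ζ = 136 rad/s.)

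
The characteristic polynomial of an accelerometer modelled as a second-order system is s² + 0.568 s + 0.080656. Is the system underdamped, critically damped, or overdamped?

critically damped

a² − 4b = 0.568² − 4·0.080656 = 0 (repeated real root); the system is critically damped.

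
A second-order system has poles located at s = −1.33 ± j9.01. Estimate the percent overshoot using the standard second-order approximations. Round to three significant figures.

The poles are at −σ ± jω_d with σ = 1.33 and ω_d = 9.01, so ω_n = √(σ²+ω_d²) = 9.11 rad/s and ζ = σ/ω_n = 0.146.
%OS = 100·exp(−πζ/√(1−ζ²)) = 62.9%.

%OS ≈ 62.9%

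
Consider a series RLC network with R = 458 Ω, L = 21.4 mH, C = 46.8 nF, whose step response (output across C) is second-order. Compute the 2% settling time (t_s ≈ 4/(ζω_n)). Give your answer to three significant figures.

t_s ≈ 0.000374 s

For a series RLC circuit (capacitor voltage as output), ω_n = 1/√(LC) = 1/√(21.4 mH · 46.8 nF) = 31600 rad/s.
ζ = (R/2)·√(C/L) = (458/2)·√(46.8 nF/21.4 mH) = 0.339.
t_s ≈ 4/(ζω_n) = 0.000374 s.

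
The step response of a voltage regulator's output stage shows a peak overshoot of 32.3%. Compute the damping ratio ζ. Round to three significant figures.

ζ = −ln(OS)/√(π² + (ln OS)²). With OS = 0.323, ln OS = −1.130 and ζ = 1.130/3.339 = 0.338.

ζ ≈ 0.338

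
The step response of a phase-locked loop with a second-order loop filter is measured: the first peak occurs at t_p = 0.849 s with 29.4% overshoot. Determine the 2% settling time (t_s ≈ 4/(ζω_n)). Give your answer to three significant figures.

ζ from %OS: ζ = |ln 0.294|/√(π²+ln²0.294) = 0.363.
t_p = π/ω_d ⇒ ω_d = 3.70 rad/s; then ω_n = ω_d/√(1−ζ²) = 3.97 rad/s.
t_s ≈ 4/(ζω_n) = 4/(0.363·3.97) = 2.77 s.

t_s ≈ 2.77 s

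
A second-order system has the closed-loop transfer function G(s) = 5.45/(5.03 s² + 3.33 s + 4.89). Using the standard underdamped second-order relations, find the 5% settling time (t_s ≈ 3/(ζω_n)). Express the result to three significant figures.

Dividing through by 5.03: denominator becomes s² + 0.6620 s + 0.9722.
So ω_n = √0.9722 = 0.986 rad/s and ζ = 0.6620/(2·0.986) = 0.336.
t_s ≈ 3/(ζω_n) = 9.06 s.

t_s ≈ 9.06 s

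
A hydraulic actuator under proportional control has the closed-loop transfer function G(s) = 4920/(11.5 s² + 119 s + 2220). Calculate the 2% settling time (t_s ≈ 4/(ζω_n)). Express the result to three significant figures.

t_s ≈ 0.773 s

Dividing through by 11.5: denominator becomes s² + 10.35 s + 193.0.
So ω_n = √193.0 = 13.9 rad/s and ζ = 10.35/(2·13.9) = 0.372.
t_s ≈ 4/(ζω_n) = 0.773 s.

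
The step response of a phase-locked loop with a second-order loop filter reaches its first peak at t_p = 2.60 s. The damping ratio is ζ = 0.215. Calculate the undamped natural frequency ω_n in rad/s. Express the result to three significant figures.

Peak time t_p = π/ω_d, so ω_d = π/t_p = π/2.60 = 1.21 rad/s.
ω_n = ω_d/√(1−ζ²) = 1.21/√0.954 = 1.24 rad/s.

ω_n ≈ 1.24 rad/s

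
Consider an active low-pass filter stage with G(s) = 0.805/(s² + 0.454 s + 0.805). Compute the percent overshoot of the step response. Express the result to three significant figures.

%OS ≈ 44.0%

Matching coefficients with s² + 2ζω_n s + ω_n² gives ω_n² = 0.805 ⇒ ω_n = 0.897 rad/s, and ζ = 0.454/(2ω_n) = 0.253.
%OS = 100 e^{−πζ/√(1−ζ²)} with ζ = 0.253 gives 44.0%.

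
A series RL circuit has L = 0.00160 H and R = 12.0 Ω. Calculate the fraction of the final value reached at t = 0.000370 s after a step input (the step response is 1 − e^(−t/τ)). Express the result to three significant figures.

y/y_∞ ≈ 0.938

τ = L/R = 0.00160/12.0 = 0.000133 s.
y(t)/y_∞ = 1 − e^(−t/τ) = 1 − e^(−0.000370/0.000133) = 1 − e^(−2.77) = 0.938.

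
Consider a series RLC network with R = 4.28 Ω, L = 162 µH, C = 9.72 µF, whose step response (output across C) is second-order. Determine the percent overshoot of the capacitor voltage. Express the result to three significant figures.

For a series RLC circuit (capacitor voltage as output), ω_n = 1/√(LC) = 1/√(162 µH · 9.72 µF) = 25200 rad/s.
ζ = (R/2)·√(C/L) = (4.28/2)·√(9.72 µF/162 µH) = 0.524.
%OS = 100·exp(−πζ/√(1−ζ²)) = 14.5%.

%OS ≈ 14.5%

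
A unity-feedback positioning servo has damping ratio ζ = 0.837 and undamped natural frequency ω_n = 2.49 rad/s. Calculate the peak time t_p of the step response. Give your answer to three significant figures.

The damped frequency is ω_d = ω_n√(1−ζ²) = 2.49·√(1−0.701) = 1.36 rad/s.
Peak time t_p = π/ω_d = π/1.36 = 2.31 s.

t_p ≈ 2.31 s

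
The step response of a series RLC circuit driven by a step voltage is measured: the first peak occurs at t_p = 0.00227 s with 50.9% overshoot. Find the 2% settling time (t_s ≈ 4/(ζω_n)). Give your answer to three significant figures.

t_s ≈ 0.0134 s

The overshoot fixes ζ = −ln(OS)/√(π²+ln²(OS)) = 0.210.
From t_p = π/ω_d, ω_d = π/0.00227 = 1380 rad/s, so ω_n = ω_d/√(1−ζ²) = 1420 rad/s.
t_s ≈ 4/(ζω_n) = 4/(0.210·1420) = 0.0134 s.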